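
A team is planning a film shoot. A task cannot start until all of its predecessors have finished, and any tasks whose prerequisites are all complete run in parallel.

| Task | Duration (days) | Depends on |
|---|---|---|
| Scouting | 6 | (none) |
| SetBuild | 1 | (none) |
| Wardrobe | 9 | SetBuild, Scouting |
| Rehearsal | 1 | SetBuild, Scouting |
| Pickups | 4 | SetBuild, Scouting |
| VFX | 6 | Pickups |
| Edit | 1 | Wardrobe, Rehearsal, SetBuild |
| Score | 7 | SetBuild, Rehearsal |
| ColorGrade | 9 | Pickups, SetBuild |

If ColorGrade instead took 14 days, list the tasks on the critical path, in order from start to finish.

The binding path is Scouting→Pickups→ColorGrade = 6+4+9 = 19; finish at 19 days.
Since ColorGrade is critical, the +5 change carries straight to that chain (now 24 days).
No other chain overtakes it, so the finish is 24 days.

Scouting, Pickups, ColorGrade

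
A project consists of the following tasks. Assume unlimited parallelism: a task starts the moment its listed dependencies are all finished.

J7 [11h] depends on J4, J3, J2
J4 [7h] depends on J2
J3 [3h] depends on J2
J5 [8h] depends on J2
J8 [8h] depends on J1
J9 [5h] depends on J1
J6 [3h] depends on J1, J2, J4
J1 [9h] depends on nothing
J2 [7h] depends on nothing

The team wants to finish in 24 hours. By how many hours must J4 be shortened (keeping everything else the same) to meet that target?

1

Current finish: 25 hours; target: 24.
J4 is on every critical path, so each hour cut from J4 cuts the finish by one (this holds down to a finish of 21).
Need 25 − 24 = 1 hour off J4 → J4 becomes 6 hours, finish becomes 24.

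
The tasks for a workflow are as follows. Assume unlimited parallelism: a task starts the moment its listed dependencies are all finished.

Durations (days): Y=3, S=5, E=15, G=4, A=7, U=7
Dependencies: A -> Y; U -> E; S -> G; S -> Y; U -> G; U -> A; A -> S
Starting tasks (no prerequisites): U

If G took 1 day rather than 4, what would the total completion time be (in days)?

The binding path is U→A→S→G = 7+7+5+4 = 23; finish at 23 days.
G lies on that path, so at 1 day the path becomes 20 days.
New critical path: U→A→S→Y = 7+7+5+3 = 22 ⇒ 22 days.

22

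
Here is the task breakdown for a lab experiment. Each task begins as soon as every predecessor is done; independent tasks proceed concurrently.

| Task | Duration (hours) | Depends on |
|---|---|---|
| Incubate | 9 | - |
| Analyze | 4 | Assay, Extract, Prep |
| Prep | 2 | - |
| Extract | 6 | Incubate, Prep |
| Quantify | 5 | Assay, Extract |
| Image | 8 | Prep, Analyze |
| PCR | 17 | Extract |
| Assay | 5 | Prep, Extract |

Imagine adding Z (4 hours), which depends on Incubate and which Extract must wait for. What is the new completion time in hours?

Originally the plan takes 32 hours.
With Z inserted, Extract now waits for max(Incubate, Prep, Z).
New critical path: Incubate→Z→Extract→PCR = 9+4+6+17 = 36 ⇒ 36 hours.

36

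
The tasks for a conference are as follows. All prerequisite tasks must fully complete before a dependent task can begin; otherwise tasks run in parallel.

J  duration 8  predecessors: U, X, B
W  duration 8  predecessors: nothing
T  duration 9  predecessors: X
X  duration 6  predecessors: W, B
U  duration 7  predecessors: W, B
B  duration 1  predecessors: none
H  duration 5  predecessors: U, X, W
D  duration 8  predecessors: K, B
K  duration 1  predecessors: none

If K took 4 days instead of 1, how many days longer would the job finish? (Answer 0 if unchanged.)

0

Actual critical path: W→X→T = 8+6+9 = 23 ⇒ 23 days.
K has 14 days of float (longest path through it is 9).
That remains the longest chain; total 23 days.
Change in finish: 23 − 23 = +0 days.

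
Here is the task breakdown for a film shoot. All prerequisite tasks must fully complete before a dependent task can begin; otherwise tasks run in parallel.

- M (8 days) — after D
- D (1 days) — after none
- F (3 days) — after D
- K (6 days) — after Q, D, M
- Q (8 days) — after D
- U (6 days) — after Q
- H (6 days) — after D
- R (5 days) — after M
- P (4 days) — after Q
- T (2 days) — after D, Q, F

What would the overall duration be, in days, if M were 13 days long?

Baseline: D→M→K = 1+8+6 = 15 → 15 days.
Since M is critical, the +5 change carries straight to that chain (now 20 days).
That remains the longest chain; total 20 days.

20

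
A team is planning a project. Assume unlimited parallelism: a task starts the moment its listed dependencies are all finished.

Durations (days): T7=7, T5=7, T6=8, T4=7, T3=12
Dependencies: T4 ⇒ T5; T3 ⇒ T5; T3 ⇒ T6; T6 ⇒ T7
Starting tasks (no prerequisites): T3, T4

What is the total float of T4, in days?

13

T3→T6→T7 = 12+8+7 = 27 sets the makespan at 27 days.
The longest chain containing T4 totals 14 days.
So T4 can slip 20 − 7 = 13 days.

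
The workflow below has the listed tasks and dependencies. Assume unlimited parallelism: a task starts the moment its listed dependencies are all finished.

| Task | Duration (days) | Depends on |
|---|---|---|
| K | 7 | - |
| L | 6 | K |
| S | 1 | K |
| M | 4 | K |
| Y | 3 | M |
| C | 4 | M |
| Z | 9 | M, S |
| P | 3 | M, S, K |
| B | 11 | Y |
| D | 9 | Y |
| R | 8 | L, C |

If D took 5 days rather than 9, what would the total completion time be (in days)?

Critical path before the change: K→M→Y→B = 7+4+3+11 = 25 giving 25 days.
D has 2 days of float (longest path through it is 23).
No other chain overtakes it, so the finish is 25 days.

25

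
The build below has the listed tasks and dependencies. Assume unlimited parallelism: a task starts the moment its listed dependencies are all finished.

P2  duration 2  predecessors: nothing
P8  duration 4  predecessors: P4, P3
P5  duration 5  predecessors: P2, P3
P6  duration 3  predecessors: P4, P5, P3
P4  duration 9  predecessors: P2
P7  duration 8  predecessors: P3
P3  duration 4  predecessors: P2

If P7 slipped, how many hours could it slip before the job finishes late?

The longest chain is P2→P4→P8 = 2+9+4 = 15; overall finish 15 hours.
The longest chain containing P7 totals 14 hours.
Float = 15 − 14 = 1.

1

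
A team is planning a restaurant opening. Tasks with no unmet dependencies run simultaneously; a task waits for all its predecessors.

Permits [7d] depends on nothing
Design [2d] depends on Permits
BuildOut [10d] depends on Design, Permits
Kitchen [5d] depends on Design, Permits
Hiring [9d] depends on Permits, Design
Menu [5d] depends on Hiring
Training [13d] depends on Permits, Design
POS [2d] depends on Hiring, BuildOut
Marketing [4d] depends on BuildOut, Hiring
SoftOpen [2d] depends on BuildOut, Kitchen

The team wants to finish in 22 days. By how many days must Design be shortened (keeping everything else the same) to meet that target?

1

Current finish: 23 days; target: 22.
Design is on every critical path, so each day cut from Design cuts the finish by one (this holds down to a finish of 22).
Need 23 − 22 = 1 day off Design → Design becomes 1 day, finish becomes 22.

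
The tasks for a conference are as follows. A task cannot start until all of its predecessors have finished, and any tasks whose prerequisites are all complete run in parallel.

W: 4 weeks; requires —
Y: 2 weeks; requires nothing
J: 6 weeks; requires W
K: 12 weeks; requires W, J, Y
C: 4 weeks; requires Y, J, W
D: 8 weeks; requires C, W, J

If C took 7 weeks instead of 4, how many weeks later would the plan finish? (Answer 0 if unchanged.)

Baseline: W→J→C→D = 4+6+4+8 = 22 → 22 weeks.
C lies on that path, so at 7 weeks the path becomes 25 weeks.
The critical path is still W→J→C→D; finish is now 25 weeks.
Change in finish: 25 − 22 = +3 weeks.

3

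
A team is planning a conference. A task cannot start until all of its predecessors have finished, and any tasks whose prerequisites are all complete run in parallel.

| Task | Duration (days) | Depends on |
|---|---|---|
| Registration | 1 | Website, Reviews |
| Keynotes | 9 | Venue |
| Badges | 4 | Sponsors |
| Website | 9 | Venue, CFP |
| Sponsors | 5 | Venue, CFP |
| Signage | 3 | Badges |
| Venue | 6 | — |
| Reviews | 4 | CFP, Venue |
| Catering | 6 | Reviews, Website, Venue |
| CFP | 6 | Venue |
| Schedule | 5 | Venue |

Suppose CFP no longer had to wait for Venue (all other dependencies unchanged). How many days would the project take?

21

Before: longest chain Venue→CFP→Website→Catering = 6+6+9+6 = 27, finish 27.
Without Venue→CFP, CFP's earliest start moves from 6 to 0.
New critical path: Venue→Website→Catering = 6+9+6 = 21 ⇒ 21 days.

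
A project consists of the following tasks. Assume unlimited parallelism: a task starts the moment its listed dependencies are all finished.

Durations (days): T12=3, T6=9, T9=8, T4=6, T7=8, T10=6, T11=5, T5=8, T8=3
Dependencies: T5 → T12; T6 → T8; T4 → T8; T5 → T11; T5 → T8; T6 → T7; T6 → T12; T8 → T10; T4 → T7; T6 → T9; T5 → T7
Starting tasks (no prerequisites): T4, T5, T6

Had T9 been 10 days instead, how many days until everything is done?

19

Actual critical path: T6→T8→T10 = 9+3+6 = 18 ⇒ 18 days.
The longest path through T9 is only 17 days, so T9 has float 1.
New critical path: T6→T9 = 9+10 = 19 ⇒ 19 days.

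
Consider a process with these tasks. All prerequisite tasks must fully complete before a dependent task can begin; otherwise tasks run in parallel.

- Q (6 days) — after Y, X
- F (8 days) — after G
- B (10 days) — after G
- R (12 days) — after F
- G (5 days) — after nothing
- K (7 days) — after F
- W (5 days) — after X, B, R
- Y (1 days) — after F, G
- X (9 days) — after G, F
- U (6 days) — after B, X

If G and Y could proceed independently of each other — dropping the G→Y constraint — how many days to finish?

Original critical path: G→F→R→W = 5+8+12+5 = 30 ⇒ 30 days.
Dropping G→Y doesn't change Y's earliest start (13); another predecessor still binds.
The longest chain is now G→F→R→W = 5+8+12+5 = 30, so the process takes 30 days.

30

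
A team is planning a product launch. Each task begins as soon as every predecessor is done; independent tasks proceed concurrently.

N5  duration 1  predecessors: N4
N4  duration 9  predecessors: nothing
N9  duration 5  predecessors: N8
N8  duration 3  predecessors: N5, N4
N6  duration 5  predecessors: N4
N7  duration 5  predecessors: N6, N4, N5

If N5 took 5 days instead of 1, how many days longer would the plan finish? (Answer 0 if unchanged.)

3

Critical path before the change: N4→N6→N7 = 9+5+5 = 19 giving 19 days.
N5 is off the critical path — its longest chain is 18 days, giving 1 of slack.
The binding chain switches to N4→N5→N8→N9 = 9+5+3+5 = 22; finish 22 days.
Change in finish: 22 − 19 = +3 days.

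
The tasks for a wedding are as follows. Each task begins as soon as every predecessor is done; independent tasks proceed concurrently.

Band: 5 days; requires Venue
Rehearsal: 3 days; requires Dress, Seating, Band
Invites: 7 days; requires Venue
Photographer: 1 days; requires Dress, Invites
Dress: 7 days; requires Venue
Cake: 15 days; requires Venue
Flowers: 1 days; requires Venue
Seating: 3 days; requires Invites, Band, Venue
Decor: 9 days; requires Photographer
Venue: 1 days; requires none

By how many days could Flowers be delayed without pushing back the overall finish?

The longest chain is Venue→Invites→Photographer→Decor = 1+7+1+9 = 18; overall finish 18 days.
Flowers finishes as early as 2 and must finish by 18.
Float = 18 − 2 = 16.

16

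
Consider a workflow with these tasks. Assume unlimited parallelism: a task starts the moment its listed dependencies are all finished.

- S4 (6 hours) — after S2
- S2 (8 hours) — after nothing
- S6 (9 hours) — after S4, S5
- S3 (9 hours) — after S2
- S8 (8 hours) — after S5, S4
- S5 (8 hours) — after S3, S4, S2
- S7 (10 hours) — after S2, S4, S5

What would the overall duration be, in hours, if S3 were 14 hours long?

40

Baseline: S2→S3→S5→S7 = 8+9+8+10 = 35 → 35 hours.
S3 is on the critical path; changing it to 14 makes that path 40 hours.
That remains the longest chain; total 40 hours.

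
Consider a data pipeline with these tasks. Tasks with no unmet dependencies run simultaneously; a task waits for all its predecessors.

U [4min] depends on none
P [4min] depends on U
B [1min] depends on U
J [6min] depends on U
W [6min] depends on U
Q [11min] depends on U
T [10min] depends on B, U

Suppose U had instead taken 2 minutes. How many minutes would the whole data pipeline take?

13

Critical path before the change: U→B→T = 4+1+10 = 15 giving 15 minutes.
U lies on that path, so at 2 minutes the path becomes 13 minutes.
The critical path is still U→B→T; finish is now 13 minutes.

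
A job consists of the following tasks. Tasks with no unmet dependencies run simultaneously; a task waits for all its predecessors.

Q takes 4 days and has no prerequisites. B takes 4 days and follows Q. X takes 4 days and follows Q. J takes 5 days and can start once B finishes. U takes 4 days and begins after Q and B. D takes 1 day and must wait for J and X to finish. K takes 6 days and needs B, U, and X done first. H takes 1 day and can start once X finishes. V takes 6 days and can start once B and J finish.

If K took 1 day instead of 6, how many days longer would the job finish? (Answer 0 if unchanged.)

Actual critical path: Q→B→J→V = 4+4+5+6 = 19 ⇒ 19 days.
The longest path through K is only 18 days, so K has float 1.
No other chain overtakes it, so the finish is 19 days.
Change in finish: 19 − 19 = +0 days.

0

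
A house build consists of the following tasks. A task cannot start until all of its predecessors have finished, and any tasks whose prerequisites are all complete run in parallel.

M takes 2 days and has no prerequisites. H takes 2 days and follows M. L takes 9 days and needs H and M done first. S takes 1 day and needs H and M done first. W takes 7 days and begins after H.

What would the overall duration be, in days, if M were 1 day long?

Critical path before the change: M→H→L = 2+2+9 = 13 giving 13 days.
Since M is critical, the -1 change carries straight to that chain (now 12 days).
The critical path is still M→H→L; finish is now 12 days.

12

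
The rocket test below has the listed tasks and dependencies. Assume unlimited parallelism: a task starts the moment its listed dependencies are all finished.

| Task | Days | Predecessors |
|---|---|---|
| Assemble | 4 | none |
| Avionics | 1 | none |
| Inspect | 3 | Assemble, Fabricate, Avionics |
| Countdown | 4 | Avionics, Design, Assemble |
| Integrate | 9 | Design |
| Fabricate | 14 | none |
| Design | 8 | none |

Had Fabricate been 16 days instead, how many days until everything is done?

Baseline: Fabricate→Inspect = 14+3 = 17 → 17 days.
Fabricate is on the critical path; changing it to 16 makes that path 19 days.
No other chain overtakes it, so the finish is 19 days.

19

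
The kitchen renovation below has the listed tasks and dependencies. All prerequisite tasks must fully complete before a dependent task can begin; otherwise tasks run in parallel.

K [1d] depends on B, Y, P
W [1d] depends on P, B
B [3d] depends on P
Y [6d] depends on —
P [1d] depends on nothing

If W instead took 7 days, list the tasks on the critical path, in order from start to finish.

P, B, W

The binding path is Y→K = 6+1 = 7; finish at 7 days.
The longest path through W is only 5 days, so W has float 2.
The binding chain switches to P→B→W = 1+3+7 = 11; finish 11 days.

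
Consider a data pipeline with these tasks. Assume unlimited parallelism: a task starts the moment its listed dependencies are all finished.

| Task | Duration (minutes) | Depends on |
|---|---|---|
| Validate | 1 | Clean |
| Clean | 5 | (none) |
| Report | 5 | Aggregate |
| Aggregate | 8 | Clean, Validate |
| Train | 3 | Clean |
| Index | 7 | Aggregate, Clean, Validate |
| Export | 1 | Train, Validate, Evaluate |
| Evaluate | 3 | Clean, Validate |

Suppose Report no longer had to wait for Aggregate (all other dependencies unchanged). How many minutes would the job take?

21

Before: longest chain Clean→Validate→Aggregate→Index = 5+1+8+7 = 21, finish 21.
Without Aggregate→Report, Report's earliest start moves from 14 to 0.
New critical path: Clean→Validate→Aggregate→Index = 5+1+8+7 = 21 ⇒ 21 minutes.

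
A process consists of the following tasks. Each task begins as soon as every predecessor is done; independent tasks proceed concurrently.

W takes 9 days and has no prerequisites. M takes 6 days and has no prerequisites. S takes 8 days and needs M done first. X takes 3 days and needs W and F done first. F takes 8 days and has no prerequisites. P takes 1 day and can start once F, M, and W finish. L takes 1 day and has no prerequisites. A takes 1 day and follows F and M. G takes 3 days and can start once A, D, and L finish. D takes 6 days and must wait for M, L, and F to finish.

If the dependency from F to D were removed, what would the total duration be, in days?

With the dependency in place, F→D→G = 8+6+3 = 17 sets the finish at 17 days.
Without F→D, D's earliest start moves from 8 to 6.
New critical path: M→D→G = 6+6+3 = 15 ⇒ 15 days.

15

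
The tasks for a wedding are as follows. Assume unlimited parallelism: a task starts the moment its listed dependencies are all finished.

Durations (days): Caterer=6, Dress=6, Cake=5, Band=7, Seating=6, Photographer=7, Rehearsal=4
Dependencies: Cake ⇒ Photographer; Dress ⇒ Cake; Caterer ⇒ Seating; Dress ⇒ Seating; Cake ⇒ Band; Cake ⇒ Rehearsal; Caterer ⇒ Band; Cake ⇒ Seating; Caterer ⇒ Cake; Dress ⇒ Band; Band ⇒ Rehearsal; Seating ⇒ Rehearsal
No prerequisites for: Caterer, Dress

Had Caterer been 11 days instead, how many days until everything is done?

27

Critical path before the change: Caterer→Cake→Band→Rehearsal = 6+5+7+4 = 22 giving 22 days.
Since Caterer is critical, the +5 change carries straight to that chain (now 27 days).
The critical path is still Caterer→Cake→Band→Rehearsal; finish is now 27 days.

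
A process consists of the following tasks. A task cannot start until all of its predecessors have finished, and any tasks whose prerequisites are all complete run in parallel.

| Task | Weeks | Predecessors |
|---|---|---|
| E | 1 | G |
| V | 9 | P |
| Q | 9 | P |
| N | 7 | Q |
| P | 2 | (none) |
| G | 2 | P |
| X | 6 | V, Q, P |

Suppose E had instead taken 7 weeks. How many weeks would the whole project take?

18

The binding path is P→Q→N = 2+9+7 = 18; finish at 18 weeks.
E is off the critical path — its longest chain is 5 weeks, giving 13 of slack.
That remains the longest chain; total 18 weeks.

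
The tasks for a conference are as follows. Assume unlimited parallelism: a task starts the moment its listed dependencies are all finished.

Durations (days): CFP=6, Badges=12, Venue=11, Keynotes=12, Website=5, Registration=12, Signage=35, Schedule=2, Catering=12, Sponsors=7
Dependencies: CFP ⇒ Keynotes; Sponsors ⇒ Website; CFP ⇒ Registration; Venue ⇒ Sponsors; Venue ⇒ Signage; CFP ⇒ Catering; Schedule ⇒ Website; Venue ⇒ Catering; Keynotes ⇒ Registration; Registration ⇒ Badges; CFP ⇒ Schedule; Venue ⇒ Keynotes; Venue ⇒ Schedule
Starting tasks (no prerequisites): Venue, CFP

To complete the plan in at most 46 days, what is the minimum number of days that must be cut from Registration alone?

1

Current finish: 47 days; target: 46.
Registration is on every critical path, so each day cut from Registration cuts the finish by one (this holds down to a finish of 46).
Need 47 − 46 = 1 day off Registration → Registration becomes 11 days, finish becomes 46.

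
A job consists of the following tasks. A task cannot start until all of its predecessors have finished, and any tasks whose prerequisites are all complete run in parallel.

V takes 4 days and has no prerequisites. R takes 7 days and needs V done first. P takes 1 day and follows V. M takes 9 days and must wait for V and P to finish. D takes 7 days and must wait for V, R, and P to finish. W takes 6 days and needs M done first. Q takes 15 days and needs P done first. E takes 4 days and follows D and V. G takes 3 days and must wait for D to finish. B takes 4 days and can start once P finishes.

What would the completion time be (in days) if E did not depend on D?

21

With the dependency in place, V→R→D→E = 4+7+7+4 = 22 sets the finish at 22 days.
Without D→E, E's earliest start moves from 18 to 4.
New critical path: V→R→D→G = 4+7+7+3 = 21 ⇒ 21 days.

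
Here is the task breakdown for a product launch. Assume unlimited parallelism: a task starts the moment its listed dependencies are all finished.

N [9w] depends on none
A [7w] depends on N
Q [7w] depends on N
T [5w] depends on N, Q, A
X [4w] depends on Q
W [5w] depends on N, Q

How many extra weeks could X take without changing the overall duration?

1

The longest chain is N→A→T = 9+7+5 = 21; overall finish 21 weeks.
The longest chain containing X totals 20 weeks.
Slack of X = 17 − 16 = 1 week.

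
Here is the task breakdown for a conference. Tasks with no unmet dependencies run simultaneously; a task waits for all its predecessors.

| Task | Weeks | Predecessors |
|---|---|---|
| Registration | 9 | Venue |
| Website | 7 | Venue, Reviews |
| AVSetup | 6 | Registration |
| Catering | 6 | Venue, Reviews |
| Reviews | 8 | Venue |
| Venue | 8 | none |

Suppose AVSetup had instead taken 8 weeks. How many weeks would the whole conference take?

The binding path is Venue→Registration→AVSetup = 8+9+6 = 23; finish at 23 weeks.
AVSetup is on the critical path; changing it to 8 makes that path 25 weeks.
No other chain overtakes it, so the finish is 25 weeks.

25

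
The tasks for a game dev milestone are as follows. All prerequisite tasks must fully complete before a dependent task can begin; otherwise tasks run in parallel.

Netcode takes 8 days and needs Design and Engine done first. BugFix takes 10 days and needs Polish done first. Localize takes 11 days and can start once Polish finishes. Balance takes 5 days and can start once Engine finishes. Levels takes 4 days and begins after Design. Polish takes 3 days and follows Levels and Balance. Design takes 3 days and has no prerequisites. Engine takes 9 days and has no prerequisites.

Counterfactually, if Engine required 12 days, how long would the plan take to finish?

31

Baseline: Engine→Balance→Polish→Localize = 9+5+3+11 = 28 → 28 days.
Since Engine is critical, the +3 change carries straight to that chain (now 31 days).
That remains the longest chain; total 31 days.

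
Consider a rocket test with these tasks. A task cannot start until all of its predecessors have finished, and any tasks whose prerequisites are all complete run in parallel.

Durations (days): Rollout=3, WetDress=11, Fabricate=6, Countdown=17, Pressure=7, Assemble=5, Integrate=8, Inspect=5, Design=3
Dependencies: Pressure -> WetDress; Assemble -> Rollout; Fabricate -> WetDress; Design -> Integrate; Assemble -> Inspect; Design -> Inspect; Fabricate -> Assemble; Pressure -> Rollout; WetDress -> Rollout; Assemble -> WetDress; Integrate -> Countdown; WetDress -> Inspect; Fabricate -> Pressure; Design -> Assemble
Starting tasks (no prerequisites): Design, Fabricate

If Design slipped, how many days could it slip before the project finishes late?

1

Fabricate→Pressure→WetDress→Inspect = 6+7+11+5 = 29 sets the makespan at 29 days.
The longest chain containing Design totals 28 days.
Slack of Design = 1 − 0 = 1 day.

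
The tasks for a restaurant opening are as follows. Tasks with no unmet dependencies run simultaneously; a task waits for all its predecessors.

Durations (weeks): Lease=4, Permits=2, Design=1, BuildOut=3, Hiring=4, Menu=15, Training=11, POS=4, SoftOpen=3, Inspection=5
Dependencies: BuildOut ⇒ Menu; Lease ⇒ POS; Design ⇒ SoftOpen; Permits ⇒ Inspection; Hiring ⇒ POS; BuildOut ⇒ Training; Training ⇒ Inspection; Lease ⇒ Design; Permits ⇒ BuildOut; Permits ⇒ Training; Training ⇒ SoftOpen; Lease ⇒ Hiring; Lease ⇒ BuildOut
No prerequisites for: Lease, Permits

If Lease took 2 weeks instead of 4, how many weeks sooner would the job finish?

2

Critical path before the change: Lease→BuildOut→Training→Inspection = 4+3+11+5 = 23 giving 23 weeks.
Lease lies on that path, so at 2 weeks the path becomes 21 weeks.
The critical path is still Lease→BuildOut→Training→Inspection; finish is now 21 weeks.
Change in finish: 21 − 23 = -2 weeks.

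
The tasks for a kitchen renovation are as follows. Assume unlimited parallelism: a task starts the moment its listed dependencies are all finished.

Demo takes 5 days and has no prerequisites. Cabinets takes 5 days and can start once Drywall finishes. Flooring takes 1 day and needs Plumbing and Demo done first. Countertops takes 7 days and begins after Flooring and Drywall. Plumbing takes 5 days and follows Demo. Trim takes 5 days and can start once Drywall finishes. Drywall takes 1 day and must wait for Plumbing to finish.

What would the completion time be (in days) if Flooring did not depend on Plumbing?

Original critical path: Demo→Plumbing→Drywall→Countertops = 5+5+1+7 = 18 ⇒ 18 days.
Without Plumbing→Flooring, Flooring's earliest start moves from 10 to 5.
The longest chain is now Demo→Plumbing→Drywall→Countertops = 5+5+1+7 = 18, so the job takes 18 days.

18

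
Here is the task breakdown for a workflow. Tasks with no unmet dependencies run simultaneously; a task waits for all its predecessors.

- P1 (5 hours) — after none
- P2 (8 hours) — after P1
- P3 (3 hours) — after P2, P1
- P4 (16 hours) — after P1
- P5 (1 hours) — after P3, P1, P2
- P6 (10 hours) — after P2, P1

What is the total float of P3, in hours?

6

The longest chain is P1→P2→P6 = 5+8+10 = 23; overall finish 23 hours.
P3 finishes as early as 16 and must finish by 22.
Slack of P3 = 19 − 13 = 6 hours.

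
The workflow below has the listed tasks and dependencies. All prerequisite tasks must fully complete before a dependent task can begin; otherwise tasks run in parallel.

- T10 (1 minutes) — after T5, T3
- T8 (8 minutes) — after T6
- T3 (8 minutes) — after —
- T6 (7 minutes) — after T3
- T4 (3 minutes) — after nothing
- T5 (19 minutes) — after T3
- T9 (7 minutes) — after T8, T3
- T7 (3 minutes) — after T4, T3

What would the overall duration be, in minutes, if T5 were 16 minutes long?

30

As given, the longest chain is T3→T6→T8→T9 = 8+7+8+7 = 30, so the finish is 30 minutes.
The longest path through T5 is only 28 minutes, so T5 has float 2.
No other chain overtakes it, so the finish is 30 minutes.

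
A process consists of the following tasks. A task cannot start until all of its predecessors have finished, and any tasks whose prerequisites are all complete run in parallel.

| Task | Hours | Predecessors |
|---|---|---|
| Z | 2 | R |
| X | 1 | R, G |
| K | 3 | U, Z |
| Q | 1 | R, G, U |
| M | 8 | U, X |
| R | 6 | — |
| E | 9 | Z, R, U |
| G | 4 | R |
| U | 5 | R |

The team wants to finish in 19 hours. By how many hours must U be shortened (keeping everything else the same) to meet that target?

Current finish: 20 hours; target: 19.
U is on every critical path, so each hour cut from U cuts the finish by one (this holds down to a finish of 19).
Need 20 − 19 = 1 hour off U → U becomes 4 hours, finish becomes 19.

1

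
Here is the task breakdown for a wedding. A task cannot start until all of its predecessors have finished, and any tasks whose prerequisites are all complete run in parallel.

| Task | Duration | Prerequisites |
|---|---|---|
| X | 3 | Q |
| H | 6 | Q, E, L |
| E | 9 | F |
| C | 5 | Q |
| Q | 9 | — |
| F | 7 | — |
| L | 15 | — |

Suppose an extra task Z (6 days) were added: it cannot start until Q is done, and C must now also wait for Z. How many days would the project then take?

Originally the project takes 22 days.
With Z inserted, C now waits for max(Q, Z).
New critical path: F→E→H = 7+9+6 = 22 ⇒ 22 days.

22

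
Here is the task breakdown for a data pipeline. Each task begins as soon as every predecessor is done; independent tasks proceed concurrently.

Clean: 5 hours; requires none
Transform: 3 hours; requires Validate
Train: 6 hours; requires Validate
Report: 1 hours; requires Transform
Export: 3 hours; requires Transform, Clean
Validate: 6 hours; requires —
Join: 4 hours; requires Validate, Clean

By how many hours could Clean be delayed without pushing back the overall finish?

3

Validate→Transform→Export = 6+3+3 = 12 sets the makespan at 12 hours.
Clean finishes as early as 5 and must finish by 8.
Slack of Clean = 3 − 0 = 3 hours.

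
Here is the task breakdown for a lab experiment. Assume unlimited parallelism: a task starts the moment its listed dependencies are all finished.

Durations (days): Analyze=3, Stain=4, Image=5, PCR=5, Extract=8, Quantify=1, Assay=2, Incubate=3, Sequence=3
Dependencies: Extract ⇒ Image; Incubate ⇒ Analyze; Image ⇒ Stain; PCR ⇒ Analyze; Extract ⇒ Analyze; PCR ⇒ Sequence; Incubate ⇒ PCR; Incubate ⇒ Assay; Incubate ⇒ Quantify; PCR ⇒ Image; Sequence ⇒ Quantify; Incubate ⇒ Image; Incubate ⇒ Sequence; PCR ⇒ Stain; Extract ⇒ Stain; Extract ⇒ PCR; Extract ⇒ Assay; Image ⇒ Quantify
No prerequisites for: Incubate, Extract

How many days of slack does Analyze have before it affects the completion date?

The longest chain is Extract→PCR→Image→Stain = 8+5+5+4 = 22; overall finish 22 days.
Analyze finishes as early as 16 and must finish by 22.
So Analyze can slip 22 − 16 = 6 days.

6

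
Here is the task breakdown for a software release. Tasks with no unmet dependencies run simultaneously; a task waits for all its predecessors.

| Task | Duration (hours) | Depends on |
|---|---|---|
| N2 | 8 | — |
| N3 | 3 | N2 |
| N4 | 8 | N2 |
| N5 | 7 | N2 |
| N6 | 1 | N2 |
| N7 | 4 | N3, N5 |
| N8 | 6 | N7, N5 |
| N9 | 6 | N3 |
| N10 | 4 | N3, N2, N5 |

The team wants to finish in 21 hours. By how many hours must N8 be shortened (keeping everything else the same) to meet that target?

4

Current finish: 25 hours; target: 21.
N8 is on every critical path, so each hour cut from N8 cuts the finish by one (this holds down to a finish of 20).
Need 25 − 21 = 4 hours off N8 → N8 becomes 2 hours, finish becomes 21.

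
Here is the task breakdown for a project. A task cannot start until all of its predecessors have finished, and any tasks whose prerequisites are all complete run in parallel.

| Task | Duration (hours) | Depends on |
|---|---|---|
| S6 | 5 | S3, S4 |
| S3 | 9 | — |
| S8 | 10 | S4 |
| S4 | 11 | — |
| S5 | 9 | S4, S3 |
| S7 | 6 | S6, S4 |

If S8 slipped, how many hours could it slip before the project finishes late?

Critical path: S4→S6→S7 = 11+5+6 = 22, so the finish is 22 hours.
Longest path through S8: 21 hours (earliest finish 21, latest finish 22).
Float = 22 − 21 = 1.

1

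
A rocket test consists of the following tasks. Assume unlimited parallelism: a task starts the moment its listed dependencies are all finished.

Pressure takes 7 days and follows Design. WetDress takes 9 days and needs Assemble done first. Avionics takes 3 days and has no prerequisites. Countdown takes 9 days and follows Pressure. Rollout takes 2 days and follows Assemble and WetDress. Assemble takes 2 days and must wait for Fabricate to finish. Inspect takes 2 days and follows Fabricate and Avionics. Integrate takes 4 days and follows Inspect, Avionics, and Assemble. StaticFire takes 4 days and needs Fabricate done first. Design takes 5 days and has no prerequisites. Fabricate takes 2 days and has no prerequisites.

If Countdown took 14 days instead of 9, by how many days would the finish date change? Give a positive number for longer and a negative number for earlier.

5

Critical path before the change: Design→Pressure→Countdown = 5+7+9 = 21 giving 21 days.
Countdown is on the critical path; changing it to 14 makes that path 26 days.
The critical path is still Design→Pressure→Countdown; finish is now 26 days.
Change in finish: 26 − 21 = +5 days.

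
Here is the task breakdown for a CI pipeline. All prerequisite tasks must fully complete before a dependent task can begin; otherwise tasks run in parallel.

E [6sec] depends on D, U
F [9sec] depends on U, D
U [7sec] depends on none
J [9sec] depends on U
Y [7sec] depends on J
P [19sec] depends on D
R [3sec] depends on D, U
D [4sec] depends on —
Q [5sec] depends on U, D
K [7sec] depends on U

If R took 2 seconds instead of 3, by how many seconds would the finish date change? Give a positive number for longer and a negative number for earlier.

As given, the longest chain is U→J→Y = 7+9+7 = 23, so the finish is 23 seconds.
R has 13 seconds of float (longest path through it is 10).
No other chain overtakes it, so the finish is 23 seconds.
Change in finish: 23 − 23 = +0 seconds.

0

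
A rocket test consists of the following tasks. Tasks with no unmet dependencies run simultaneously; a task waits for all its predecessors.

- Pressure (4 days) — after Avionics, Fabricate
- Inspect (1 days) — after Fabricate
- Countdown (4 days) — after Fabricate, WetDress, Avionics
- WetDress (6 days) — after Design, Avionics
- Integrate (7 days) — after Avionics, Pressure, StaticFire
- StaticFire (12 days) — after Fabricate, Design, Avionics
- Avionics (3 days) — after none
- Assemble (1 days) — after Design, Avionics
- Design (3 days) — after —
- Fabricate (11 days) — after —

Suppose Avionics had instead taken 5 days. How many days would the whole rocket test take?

As given, the longest chain is Fabricate→StaticFire→Integrate = 11+12+7 = 30, so the finish is 30 days.
The longest path through Avionics is only 22 days, so Avionics has float 8.
The critical path is still Fabricate→StaticFire→Integrate; finish is now 30 days.

30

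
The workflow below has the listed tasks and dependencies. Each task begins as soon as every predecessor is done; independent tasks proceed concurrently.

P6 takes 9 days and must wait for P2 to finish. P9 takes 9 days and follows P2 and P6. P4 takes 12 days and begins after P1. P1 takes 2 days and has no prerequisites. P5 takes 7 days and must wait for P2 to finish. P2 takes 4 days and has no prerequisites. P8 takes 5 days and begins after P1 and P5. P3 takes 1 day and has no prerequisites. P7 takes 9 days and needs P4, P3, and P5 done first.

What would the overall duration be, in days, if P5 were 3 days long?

23

Baseline: P1→P4→P7 = 2+12+9 = 23 → 23 days.
P5 is off the critical path — its longest chain is 20 days, giving 3 of slack.
No other chain overtakes it, so the finish is 23 days.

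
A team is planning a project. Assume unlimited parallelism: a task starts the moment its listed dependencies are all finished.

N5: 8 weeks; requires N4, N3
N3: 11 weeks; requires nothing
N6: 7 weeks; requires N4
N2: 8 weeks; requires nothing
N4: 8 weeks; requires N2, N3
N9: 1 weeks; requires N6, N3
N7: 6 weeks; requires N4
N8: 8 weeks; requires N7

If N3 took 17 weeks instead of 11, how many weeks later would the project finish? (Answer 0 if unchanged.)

Critical path before the change: N3→N4→N7→N8 = 11+8+6+8 = 33 giving 33 weeks.
Since N3 is critical, the +6 change carries straight to that chain (now 39 weeks).
The critical path is still N3→N4→N7→N8; finish is now 39 weeks.
Change in finish: 39 − 33 = +6 weeks.

6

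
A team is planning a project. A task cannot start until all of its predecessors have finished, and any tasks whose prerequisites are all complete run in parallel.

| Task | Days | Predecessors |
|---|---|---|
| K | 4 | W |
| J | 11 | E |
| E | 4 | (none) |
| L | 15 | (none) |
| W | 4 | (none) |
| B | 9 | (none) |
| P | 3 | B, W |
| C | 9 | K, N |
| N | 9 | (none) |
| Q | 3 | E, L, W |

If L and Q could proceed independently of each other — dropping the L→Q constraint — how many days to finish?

With the dependency in place, N→C = 9+9 = 18 sets the finish at 18 days.
Without L→Q, Q's earliest start moves from 15 to 4.
New critical path: N→C = 9+9 = 18 ⇒ 18 days.

18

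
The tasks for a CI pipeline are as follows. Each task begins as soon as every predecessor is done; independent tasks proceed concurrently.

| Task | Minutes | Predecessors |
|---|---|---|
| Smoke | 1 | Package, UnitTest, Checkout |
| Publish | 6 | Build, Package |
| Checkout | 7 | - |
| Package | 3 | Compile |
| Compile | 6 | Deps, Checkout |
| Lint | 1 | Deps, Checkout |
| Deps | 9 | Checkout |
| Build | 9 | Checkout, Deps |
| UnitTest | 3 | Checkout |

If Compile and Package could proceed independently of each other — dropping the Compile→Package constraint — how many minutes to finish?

31

Original critical path: Checkout→Deps→Compile→Package→Publish = 7+9+6+3+6 = 31 ⇒ 31 minutes.
Without Compile→Package, Package's earliest start moves from 22 to 0.
The longest chain is now Checkout→Deps→Build→Publish = 7+9+9+6 = 31, so the CI pipeline takes 31 minutes.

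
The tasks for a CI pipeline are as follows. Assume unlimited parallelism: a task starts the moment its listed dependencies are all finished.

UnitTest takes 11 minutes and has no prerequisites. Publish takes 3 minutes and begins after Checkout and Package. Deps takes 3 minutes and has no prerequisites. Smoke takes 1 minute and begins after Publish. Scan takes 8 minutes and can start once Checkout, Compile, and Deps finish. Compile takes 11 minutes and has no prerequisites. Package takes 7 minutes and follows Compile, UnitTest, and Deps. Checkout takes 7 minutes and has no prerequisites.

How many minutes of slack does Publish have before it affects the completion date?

Compile→Package→Publish→Smoke = 11+7+3+1 = 22 sets the makespan at 22 minutes.
Publish finishes as early as 21 and must finish by 21.
So Publish can slip 21 − 21 = 0 minutes.

0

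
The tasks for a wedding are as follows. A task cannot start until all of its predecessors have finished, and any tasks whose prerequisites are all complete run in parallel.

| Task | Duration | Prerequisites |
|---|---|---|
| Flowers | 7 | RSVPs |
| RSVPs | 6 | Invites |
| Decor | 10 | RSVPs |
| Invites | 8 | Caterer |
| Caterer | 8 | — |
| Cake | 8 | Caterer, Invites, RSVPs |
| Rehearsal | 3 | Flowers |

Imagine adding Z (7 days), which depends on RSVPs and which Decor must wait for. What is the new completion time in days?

39

Originally the schedule takes 32 days.
With Z inserted, Decor now waits for max(RSVPs, Z).
New critical path: Caterer→Invites→RSVPs→Z→Decor = 8+8+6+7+10 = 39 ⇒ 39 days.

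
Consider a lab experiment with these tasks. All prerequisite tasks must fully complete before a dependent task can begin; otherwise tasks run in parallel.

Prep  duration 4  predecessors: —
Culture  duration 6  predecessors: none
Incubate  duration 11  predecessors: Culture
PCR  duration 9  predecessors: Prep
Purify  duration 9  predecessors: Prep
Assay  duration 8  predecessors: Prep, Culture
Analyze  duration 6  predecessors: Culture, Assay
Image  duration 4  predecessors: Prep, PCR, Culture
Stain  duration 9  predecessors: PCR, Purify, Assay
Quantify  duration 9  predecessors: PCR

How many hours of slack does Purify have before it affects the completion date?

1

Critical path: Culture→Assay→Stain = 6+8+9 = 23, so the finish is 23 hours.
Longest path through Purify: 22 hours (earliest finish 13, latest finish 14).
So Purify can slip 14 − 13 = 1 hour.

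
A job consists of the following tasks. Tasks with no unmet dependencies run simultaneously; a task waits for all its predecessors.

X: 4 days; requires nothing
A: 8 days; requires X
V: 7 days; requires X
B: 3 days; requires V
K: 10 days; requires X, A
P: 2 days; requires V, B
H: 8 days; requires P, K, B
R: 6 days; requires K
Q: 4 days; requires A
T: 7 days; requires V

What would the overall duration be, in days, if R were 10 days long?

32

Critical path before the change: X→A→K→H = 4+8+10+8 = 30 giving 30 days.
The longest path through R is only 28 days, so R has float 2.
New critical path: X→A→K→R = 4+8+10+10 = 32 ⇒ 32 days.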